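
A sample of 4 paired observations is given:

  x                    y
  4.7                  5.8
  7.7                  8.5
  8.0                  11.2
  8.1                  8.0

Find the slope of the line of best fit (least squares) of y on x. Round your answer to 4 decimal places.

n = 4, Σx = 28.5, Σy = 33.5, Σxy = 247.11, Σx² = 210.99
Sxx = Σx² − (Σx)²/n = 210.99 − 203.0625 = 7.9275
Sxy = Σxy − (Σx)(Σy)/n = 247.11 − 238.6875 = 8.4225
b = Sxy/Sxx = 8.4225/7.9275 = 1.062441

1.0624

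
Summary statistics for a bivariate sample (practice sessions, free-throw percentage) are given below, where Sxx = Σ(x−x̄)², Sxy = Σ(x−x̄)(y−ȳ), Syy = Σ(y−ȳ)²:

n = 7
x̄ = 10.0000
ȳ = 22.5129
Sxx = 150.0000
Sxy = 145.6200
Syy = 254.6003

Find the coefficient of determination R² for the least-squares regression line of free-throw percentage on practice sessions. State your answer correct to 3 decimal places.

R² = Sxy²/(Sxx·Syy) = (145.62)²/(150·254.6003) = 0.555254

0.555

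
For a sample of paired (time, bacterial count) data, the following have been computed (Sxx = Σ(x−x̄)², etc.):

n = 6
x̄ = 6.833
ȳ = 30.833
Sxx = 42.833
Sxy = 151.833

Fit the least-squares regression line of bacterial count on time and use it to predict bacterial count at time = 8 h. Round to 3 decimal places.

b = Sxy/Sxx = 151.833/42.833 = 3.544767
a = ȳ − b·x̄ = 30.833 − 3.544767·6.833 = 6.611608
ŷ(8) = a + b·8 = 6.611608 + 3.544767·8 = 34.969743

34.970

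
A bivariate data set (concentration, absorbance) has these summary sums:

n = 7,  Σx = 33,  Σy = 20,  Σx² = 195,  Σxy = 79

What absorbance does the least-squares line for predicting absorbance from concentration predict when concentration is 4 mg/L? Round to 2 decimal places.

3.13

Sxx = Σx² − (Σx)²/n = 195 − 155.571429 = 39.428571
Sxy = Σxy − (Σx)(Σy)/n = 79 − 94.285714 = -15.285714
b = Sxy/Sxx = -15.285714/39.428571 = -0.387681
a = ȳ − b·x̄ = 2.857143 − (-0.387681)·4.714286 = 4.684783
ŷ(4) = a + b·4 = 4.684783 + (-0.387681)·4 = 3.134058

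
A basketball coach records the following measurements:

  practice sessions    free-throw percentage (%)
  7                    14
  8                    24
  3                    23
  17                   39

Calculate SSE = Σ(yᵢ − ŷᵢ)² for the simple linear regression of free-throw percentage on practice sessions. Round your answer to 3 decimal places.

n = 4, Σx = 35, Σy = 100, Σxy = 1022, Σx² = 411, Σy² = 2822
Sxx = Σx² − (Σx)²/n = 411 − 306.25 = 104.75
Sxy = Σxy − (Σx)(Σy)/n = 1022 − 875 = 147
Syy = Σy² − (Σy)²/n = 2822 − 2500 = 322
b = Sxy/Sxx = 147/104.75 = 1.403341
SSE = Syy − b·Sxy = 322 − 1.403341·147 = 115.708831

115.709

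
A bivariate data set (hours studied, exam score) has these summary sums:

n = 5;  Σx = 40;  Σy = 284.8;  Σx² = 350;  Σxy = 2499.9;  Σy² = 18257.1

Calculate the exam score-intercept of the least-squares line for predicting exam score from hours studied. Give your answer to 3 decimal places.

Sxx = Σx² − (Σx)²/n = 350 − 320 = 30
Sxy = Σxy − (Σx)(Σy)/n = 2499.9 − 2278.4 = 221.5
b = Sxy/Sxx = 221.5/30 = 7.383333
a = ȳ − b·x̄ = 56.96 − 7.383333·8 = -2.106667

-2.107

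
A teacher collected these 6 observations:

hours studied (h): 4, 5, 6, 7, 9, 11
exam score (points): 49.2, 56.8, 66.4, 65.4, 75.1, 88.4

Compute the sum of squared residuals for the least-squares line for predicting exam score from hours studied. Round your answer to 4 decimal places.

34.1577

n = 6, Σx = 42, Σy = 401.3, Σxy = 2985.3, Σx² = 328, Σy² = 27787.57
Sxx = Σx² − (Σx)²/n = 328 − 294 = 34
Sxy = Σxy − (Σx)(Σy)/n = 2985.3 − 2809.1 = 176.2
Syy = Σy² − (Σy)²/n = 27787.57 − 26840.281667 = 947.288333
b = Sxy/Sxx = 176.2/34 = 5.182353
SSE = Syy − b·Sxy = 947.288333 − 5.182353·176.2 = 34.157745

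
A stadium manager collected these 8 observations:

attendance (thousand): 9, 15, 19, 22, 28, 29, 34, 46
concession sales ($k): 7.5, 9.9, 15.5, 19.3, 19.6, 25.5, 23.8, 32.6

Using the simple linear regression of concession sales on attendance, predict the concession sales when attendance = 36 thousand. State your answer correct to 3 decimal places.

n = 8, Σx = 202, Σy = 153.7, Σxy = 4532.2, Σx² = 6048
Sxx = Σx² − (Σx)²/n = 6048 − 5100.5 = 947.5
Sxy = Σxy − (Σx)(Σy)/n = 4532.2 − 3880.925 = 651.275
b = Sxy/Sxx = 651.275/947.5 = 0.687361
a = ȳ − b·x̄ = 19.2125 − 0.687361·25.25 = 1.856623
ŷ(36) = a + b·36 = 1.856623 + 0.687361·36 = 26.601636

26.602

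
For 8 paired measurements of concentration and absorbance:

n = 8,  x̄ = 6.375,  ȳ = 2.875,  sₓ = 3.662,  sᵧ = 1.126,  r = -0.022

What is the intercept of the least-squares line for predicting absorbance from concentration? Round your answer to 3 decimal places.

b = r · sᵧ/sₓ = -0.022 · 1.126/3.662 = -0.006765
a = ȳ − b·x̄ = 2.875 − (-0.006765)·6.375 = 2.918124

2.918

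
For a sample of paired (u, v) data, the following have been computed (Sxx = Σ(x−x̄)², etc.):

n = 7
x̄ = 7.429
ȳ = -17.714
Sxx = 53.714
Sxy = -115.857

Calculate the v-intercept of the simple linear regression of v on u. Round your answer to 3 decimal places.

b = Sxy/Sxx = -115.857/53.714 = -2.156924
a = ȳ − b·x̄ = -17.714 − (-2.156924)·7.429 = -1.690214

-1.690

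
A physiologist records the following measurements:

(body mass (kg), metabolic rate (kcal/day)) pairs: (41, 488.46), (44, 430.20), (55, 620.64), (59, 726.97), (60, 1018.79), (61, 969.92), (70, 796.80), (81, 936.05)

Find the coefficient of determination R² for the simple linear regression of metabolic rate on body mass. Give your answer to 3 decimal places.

n = 8, Σx = 471, Σy = 5987.83, Σxy = 367870.66, Σx² = 28905, Σy² = 4827102.3151
Sxx = Σx² − (Σx)²/n = 28905 − 27730.125 = 1174.875
Sxy = Σxy − (Σx)(Σy)/n = 367870.66 − 352533.49125 = 15337.16875
Syy = Σy² − (Σy)²/n = 4827102.3151 − 4481763.513613 = 345338.801488
R² = Sxy²/(Sxx·Syy) = (15337.16875)²/(1174.875·345338.801488) = 0.579767

0.580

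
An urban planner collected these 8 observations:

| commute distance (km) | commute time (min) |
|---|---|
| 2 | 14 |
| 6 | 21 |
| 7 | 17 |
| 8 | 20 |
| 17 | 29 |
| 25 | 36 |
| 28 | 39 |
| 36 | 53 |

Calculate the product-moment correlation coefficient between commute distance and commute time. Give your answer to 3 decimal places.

0.986

n = 8, Σx = 129, Σy = 229, Σxy = 4826, Σx² = 3147, Σy² = 7793
Sxx = Σx² − (Σx)²/n = 3147 − 2080.125 = 1066.875
Sxy = Σxy − (Σx)(Σy)/n = 4826 − 3692.625 = 1133.375
Syy = Σy² − (Σy)²/n = 7793 − 6555.125 = 1237.875
r = Sxy/√(Sxx·Syy) = 1133.375/√(1320657.890625) = 1133.375/1149.198804 = 0.986231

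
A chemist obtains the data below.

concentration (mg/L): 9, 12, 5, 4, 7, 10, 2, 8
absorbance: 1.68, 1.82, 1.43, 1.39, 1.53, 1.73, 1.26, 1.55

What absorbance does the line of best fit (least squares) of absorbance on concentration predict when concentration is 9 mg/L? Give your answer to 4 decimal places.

n = 8, Σx = 57, Σy = 12.39, Σxy = 92.6, Σx² = 483
Sxx = Σx² − (Σx)²/n = 483 − 406.125 = 76.875
Sxy = Σxy − (Σx)(Σy)/n = 92.6 − 88.27875 = 4.32125
b = Sxy/Sxx = 4.32125/76.875 = 0.056211
a = ȳ − b·x̄ = 1.54875 − 0.056211·7.125 = 1.148244
ŷ(9) = a + b·9 = 1.148244 + 0.056211·9 = 1.654146

1.6541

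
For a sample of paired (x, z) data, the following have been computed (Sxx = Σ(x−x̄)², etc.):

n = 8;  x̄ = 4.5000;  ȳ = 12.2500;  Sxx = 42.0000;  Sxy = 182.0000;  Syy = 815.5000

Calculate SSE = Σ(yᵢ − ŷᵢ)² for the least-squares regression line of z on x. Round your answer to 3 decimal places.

26.833

b = Sxy/Sxx = 182/42 = 4.333333
SSE = Syy − b·Sxy = 815.5 − 4.333333·182 = 26.833333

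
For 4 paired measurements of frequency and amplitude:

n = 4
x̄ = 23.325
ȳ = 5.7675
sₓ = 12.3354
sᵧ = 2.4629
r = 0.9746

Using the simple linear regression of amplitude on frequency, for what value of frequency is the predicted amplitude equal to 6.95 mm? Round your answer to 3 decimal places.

29.402

b = r · sᵧ/sₓ = 0.9746 · 2.4629/12.3354 = 0.194590
a = ȳ − b·x̄ = 5.7675 − 0.194590·23.325 = 1.228694
Set a + b·x = 6.95: x = (6.95 − 1.228694) / 0.194590 = 29.401888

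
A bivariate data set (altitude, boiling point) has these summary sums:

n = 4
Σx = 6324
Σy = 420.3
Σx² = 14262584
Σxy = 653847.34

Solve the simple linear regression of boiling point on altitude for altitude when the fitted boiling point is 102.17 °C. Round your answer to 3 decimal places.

2744.516

Sxx = Σx² − (Σx)²/n = 14262584 − 9998244 = 4264340
Sxy = Σxy − (Σx)(Σy)/n = 653847.34 − 664494.3 = -10646.96
b = Sxy/Sxx = -10646.96/4264340 = -0.002497
a = ȳ − b·x̄ = 105.075 − (-0.002497)·1581 = 109.022350
Set a + b·x = 102.17: x = (102.17 − 109.022350) / (-0.002497) = 2744.515943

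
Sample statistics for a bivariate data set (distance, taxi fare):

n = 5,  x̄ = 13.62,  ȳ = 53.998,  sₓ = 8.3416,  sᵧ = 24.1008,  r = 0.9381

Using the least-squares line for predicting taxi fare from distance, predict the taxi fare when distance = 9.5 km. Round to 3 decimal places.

b = r · sᵧ/sₓ = 0.9381 · 24.1008/8.3416 = 2.710387
a = ȳ − b·x̄ = 53.998 − 2.710387·13.62 = 17.082535
ŷ(9.5) = a + b·9.5 = 17.082535 + 2.710387·9.5 = 42.831207

42.831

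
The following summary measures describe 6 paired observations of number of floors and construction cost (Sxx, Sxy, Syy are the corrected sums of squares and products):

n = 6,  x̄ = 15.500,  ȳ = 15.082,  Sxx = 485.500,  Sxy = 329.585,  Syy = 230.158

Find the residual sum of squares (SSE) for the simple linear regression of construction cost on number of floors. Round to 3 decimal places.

6.417

b = Sxy/Sxx = 329.585/485.5 = 0.678857
SSE = Syy − b·Sxy = 230.158 − 0.678857·329.585 = 6.416966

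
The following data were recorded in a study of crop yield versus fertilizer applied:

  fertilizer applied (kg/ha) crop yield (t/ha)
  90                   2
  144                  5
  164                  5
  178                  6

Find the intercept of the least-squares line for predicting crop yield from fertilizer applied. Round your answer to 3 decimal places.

n = 4, Σx = 576, Σy = 18, Σxy = 2788, Σx² = 87416
Sxx = Σx² − (Σx)²/n = 87416 − 82944 = 4472
Sxy = Σxy − (Σx)(Σy)/n = 2788 − 2592 = 196
b = Sxy/Sxx = 196/4472 = 0.043828
a = ȳ − b·x̄ = 4.5 − 0.043828·144 = -1.811270

-1.811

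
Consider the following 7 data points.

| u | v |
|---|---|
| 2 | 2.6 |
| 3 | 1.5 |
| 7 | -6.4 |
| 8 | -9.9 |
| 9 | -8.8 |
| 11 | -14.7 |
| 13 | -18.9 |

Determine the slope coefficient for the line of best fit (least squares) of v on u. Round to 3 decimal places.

n = 7, Σx = 53, Σy = -54.6, Σxy = -600.9, Σx² = 497
Sxx = Σx² − (Σx)²/n = 497 − 401.285714 = 95.714286
Sxy = Σxy − (Σx)(Σy)/n = -600.9 − (-413.4) = -187.5
b = Sxy/Sxx = -187.5/95.714286 = -1.958955

-1.959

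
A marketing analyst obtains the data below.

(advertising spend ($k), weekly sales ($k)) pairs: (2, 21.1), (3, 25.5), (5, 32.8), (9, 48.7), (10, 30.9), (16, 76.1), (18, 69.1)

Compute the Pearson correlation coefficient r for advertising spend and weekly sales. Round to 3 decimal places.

n = 7, Σx = 63, Σy = 304.2, Σxy = 3491.4, Σx² = 799, Σy² = 16063.82
Sxx = Σx² − (Σx)²/n = 799 − 567 = 232
Sxy = Σxy − (Σx)(Σy)/n = 3491.4 − 2737.8 = 753.6
Syy = Σy² − (Σy)²/n = 16063.82 − 13219.662857 = 2844.157143
r = Sxy/√(Sxx·Syy) = 753.6/√(659844.457143) = 753.6/812.308105 = 0.927727

0.928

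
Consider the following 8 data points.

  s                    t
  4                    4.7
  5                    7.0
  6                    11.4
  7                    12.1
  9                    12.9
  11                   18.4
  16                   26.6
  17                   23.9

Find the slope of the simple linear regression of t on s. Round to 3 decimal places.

1.533

n = 8, Σx = 75, Σy = 117, Σxy = 1357.3, Σx² = 873
Sxx = Σx² − (Σx)²/n = 873 − 703.125 = 169.875
Sxy = Σxy − (Σx)(Σy)/n = 1357.3 − 1096.875 = 260.425
b = Sxy/Sxx = 260.425/169.875 = 1.533039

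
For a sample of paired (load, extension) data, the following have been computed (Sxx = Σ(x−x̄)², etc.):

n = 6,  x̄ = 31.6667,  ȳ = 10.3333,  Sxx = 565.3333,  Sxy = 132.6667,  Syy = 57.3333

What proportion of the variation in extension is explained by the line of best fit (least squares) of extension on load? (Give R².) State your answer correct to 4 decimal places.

R² = Sxy²/(Sxx·Syy) = (132.6667)²/(565.3333·57.3333) = 0.543016

0.5430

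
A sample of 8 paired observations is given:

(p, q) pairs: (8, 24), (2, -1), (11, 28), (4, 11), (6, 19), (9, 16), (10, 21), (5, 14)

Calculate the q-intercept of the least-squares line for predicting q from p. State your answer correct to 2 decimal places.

-0.72

n = 8, Σx = 55, Σy = 132, Σxy = 1080, Σx² = 447
Sxx = Σx² − (Σx)²/n = 447 − 378.125 = 68.875
Sxy = Σxy − (Σx)(Σy)/n = 1080 − 907.5 = 172.5
b = Sxy/Sxx = 172.5/68.875 = 2.504537
a = ȳ − b·x̄ = 16.5 − 2.504537·6.875 = -0.718693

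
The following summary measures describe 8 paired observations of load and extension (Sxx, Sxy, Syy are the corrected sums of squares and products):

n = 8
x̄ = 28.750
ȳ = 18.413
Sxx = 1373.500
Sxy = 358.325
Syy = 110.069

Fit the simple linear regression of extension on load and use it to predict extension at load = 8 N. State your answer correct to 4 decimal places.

12.9996

b = Sxy/Sxx = 358.325/1373.5 = 0.260885
a = ȳ − b·x̄ = 18.413 − 0.260885·28.75 = 10.912568
ŷ(8) = a + b·8 = 10.912568 + 0.260885·8 = 12.999645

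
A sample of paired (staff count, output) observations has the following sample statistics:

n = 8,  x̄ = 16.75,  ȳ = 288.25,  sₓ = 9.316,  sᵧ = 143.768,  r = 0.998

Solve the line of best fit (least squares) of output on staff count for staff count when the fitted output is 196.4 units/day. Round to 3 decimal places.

b = r · sᵧ/sₓ = 0.998 · 143.768/9.316 = 15.401510
a = ȳ − b·x̄ = 288.25 − 15.401510·16.75 = 30.274713
Set a + b·x = 196.4: x = (196.4 − 30.274713) / 15.401510 = 10.786299

10.786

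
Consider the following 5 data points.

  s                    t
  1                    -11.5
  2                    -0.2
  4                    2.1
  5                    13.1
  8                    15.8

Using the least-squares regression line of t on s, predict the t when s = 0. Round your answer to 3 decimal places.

n = 5, Σx = 20, Σy = 19.3, Σxy = 188.4, Σx² = 110
Sxx = Σx² − (Σx)²/n = 110 − 80 = 30
Sxy = Σxy − (Σx)(Σy)/n = 188.4 − 77.2 = 111.2
b = Sxy/Sxx = 111.2/30 = 3.706667
a = ȳ − b·x̄ = 3.86 − 3.706667·4 = -10.966667
ŷ(0) = a + b·0 = -10.966667 + 3.706667·0 = -10.966667

-10.967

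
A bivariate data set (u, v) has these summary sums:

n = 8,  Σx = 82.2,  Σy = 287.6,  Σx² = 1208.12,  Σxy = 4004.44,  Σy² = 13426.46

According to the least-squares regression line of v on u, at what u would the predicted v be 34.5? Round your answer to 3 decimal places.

9.773

Sxx = Σx² − (Σx)²/n = 1208.12 − 844.605 = 363.515
Sxy = Σxy − (Σx)(Σy)/n = 4004.44 − 2955.09 = 1049.35
b = Sxy/Sxx = 1049.35/363.515 = 2.886676
a = ȳ − b·x̄ = 35.95 − 2.886676·10.275 = 6.289405
Set a + b·x = 34.5: x = (34.5 − 6.289405) / 2.886676 = 9.772692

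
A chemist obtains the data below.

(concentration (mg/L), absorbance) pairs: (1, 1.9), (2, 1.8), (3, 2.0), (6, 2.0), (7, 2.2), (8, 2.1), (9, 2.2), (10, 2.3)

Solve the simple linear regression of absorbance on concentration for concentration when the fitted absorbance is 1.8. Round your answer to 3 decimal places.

-0.007

n = 8, Σx = 46, Σy = 16.5, Σxy = 98.5, Σx² = 344
Sxx = Σx² − (Σx)²/n = 344 − 264.5 = 79.5
Sxy = Σxy − (Σx)(Σy)/n = 98.5 − 94.875 = 3.625
b = Sxy/Sxx = 3.625/79.5 = 0.045597
a = ȳ − b·x̄ = 2.0625 − 0.045597·5.75 = 1.800314
Set a + b·x = 1.8: x = (1.8 − 1.800314) / 0.045597 = -0.006897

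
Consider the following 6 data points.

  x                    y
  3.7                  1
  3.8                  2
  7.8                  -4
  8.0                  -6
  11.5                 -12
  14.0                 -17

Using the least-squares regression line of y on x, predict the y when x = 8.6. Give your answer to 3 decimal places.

-6.836

n = 6, Σx = 48.8, Σy = -36, Σxy = -443.9, Σx² = 481.22
Sxx = Σx² − (Σx)²/n = 481.22 − 396.906667 = 84.313333
Sxy = Σxy − (Σx)(Σy)/n = -443.9 − (-292.8) = -151.1
b = Sxy/Sxx = -151.1/84.313333 = -1.792125
a = ȳ − b·x̄ = -6 − (-1.792125)·8.133333 = 8.575947
ŷ(8.6) = a + b·8.6 = 8.575947 + (-1.792125)·8.6 = -6.836325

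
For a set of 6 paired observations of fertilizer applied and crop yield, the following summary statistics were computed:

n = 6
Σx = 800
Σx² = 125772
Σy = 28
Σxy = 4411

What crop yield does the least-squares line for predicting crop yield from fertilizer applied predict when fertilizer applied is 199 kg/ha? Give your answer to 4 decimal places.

Sxx = Σx² − (Σx)²/n = 125772 − 106666.666667 = 19105.333333
Sxy = Σxy − (Σx)(Σy)/n = 4411 − 3733.333333 = 677.666667
b = Sxy/Sxx = 677.666667/19105.333333 = 0.035470
a = ȳ − b·x̄ = 4.666667 − 0.035470·133.333333 = -0.062670
ŷ(199) = a + b·199 = -0.062670 + 0.035470·199 = 6.995865

6.9959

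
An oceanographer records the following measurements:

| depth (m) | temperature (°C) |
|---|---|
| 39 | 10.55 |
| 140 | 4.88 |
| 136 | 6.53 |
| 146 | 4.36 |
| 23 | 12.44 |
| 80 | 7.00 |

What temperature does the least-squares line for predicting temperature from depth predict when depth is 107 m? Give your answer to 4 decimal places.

6.8946

n = 6, Σx = 564, Σy = 45.76, Σxy = 3465.41, Σx² = 67862
Sxx = Σx² − (Σx)²/n = 67862 − 53016 = 14846
Sxy = Σxy − (Σx)(Σy)/n = 3465.41 − 4301.44 = -836.03
b = Sxy/Sxx = -836.03/14846 = -0.056313
a = ȳ − b·x̄ = 7.626667 − (-0.056313)·94 = 12.920134
ŷ(107) = a + b·107 = 12.920134 + (-0.056313)·107 = 6.894591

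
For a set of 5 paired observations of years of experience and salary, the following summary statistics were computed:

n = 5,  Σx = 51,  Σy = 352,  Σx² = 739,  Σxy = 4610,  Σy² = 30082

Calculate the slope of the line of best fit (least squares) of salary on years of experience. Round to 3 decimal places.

4.660

Sxx = Σx² − (Σx)²/n = 739 − 520.2 = 218.8
Sxy = Σxy − (Σx)(Σy)/n = 4610 − 3590.4 = 1019.6
b = Sxy/Sxx = 1019.6/218.8 = 4.659963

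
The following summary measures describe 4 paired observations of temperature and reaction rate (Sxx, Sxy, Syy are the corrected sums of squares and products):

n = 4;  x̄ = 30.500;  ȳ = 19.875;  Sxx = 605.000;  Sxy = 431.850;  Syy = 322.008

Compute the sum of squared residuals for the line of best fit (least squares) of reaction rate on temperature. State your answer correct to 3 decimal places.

13.753

b = Sxy/Sxx = 431.85/605 = 0.713802
SSE = Syy − b·Sxy = 322.008 − 0.713802·431.85 = 13.752756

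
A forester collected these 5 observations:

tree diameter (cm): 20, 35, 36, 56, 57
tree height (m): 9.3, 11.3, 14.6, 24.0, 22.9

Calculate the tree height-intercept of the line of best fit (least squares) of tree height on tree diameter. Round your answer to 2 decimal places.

-0.46

n = 5, Σx = 204, Σy = 82.1, Σxy = 3756.4, Σx² = 9306
Sxx = Σx² − (Σx)²/n = 9306 − 8323.2 = 982.8
Sxy = Σxy − (Σx)(Σy)/n = 3756.4 − 3349.68 = 406.72
b = Sxy/Sxx = 406.72/982.8 = 0.413838
a = ȳ − b·x̄ = 16.42 − 0.413838·40.8 = -0.464591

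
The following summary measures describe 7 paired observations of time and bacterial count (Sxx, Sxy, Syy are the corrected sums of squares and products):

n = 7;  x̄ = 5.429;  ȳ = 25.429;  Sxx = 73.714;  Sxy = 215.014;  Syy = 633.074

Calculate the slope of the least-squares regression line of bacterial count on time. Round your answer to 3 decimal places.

b = Sxy/Sxx = 215.014/73.714 = 2.916868

2.917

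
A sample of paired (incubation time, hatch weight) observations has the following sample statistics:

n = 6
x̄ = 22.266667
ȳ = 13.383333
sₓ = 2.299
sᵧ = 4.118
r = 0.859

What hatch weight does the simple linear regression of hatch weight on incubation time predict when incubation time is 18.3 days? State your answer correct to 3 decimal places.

7.280

b = r · sᵧ/sₓ = 0.859 · 4.118/2.299 = 1.538652
a = ȳ − b·x̄ = 13.383333 − 1.538652·22.266667 = -20.877329
ŷ(18.3) = a + b·18.3 = -20.877329 + 1.538652·18.3 = 7.280011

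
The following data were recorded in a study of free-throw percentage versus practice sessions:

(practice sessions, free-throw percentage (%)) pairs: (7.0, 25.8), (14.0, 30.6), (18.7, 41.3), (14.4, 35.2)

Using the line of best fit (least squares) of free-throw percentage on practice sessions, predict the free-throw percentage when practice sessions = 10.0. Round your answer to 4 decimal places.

28.6793

n = 4, Σx = 54.1, Σy = 132.9, Σxy = 1888.19, Σx² = 802.05
Sxx = Σx² − (Σx)²/n = 802.05 − 731.7025 = 70.3475
Sxy = Σxy − (Σx)(Σy)/n = 1888.19 − 1797.4725 = 90.7175
b = Sxy/Sxx = 90.7175/70.3475 = 1.289563
a = ȳ − b·x̄ = 33.225 − 1.289563·13.525 = 15.783667
ŷ(10.0) = a + b·10.0 = 15.783667 + 1.289563·10 = 28.679292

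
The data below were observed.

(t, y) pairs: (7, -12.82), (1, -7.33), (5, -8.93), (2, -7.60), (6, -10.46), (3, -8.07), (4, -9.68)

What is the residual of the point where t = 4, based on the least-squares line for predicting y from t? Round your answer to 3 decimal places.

n = 7, Σx = 28, Σy = -64.89, Σxy = -282.61, Σx² = 140
Sxx = Σx² − (Σx)²/n = 140 − 112 = 28
Sxy = Σxy − (Σx)(Σy)/n = -282.61 − (-259.56) = -23.05
b = Sxy/Sxx = -23.05/28 = -0.823214
a = ȳ − b·x̄ = -9.27 − (-0.823214)·4 = -5.977143
ŷ(4) = -5.977143 + (-0.823214)·4 = -9.27
residual = y − ŷ = -9.68 − (-9.27) = -0.41

-0.410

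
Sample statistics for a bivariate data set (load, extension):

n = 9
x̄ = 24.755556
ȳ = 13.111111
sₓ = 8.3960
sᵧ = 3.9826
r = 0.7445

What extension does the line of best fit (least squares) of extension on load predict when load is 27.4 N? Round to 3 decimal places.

14.045

b = r · sᵧ/sₓ = 0.7445 · 3.9826/8.396 = 0.353150
a = ȳ − b·x̄ = 13.111111 − 0.353150·24.755556 = 4.368691
ŷ(27.4) = a + b·27.4 = 4.368691 + 0.353150·27.4 = 14.044996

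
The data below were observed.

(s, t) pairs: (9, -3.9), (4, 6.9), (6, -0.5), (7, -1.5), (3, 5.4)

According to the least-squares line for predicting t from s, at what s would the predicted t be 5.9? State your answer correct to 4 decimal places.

3.2872

n = 5, Σx = 29, Σy = 6.4, Σxy = -4.8, Σx² = 191
Sxx = Σx² − (Σx)²/n = 191 − 168.2 = 22.8
Sxy = Σxy − (Σx)(Σy)/n = -4.8 − 37.12 = -41.92
b = Sxy/Sxx = -41.92/22.8 = -1.838596
a = ȳ − b·x̄ = 1.28 − (-1.838596)·5.8 = 11.943860
Set a + b·x = 5.9: x = (5.9 − 11.943860) / (-1.838596) = 3.287214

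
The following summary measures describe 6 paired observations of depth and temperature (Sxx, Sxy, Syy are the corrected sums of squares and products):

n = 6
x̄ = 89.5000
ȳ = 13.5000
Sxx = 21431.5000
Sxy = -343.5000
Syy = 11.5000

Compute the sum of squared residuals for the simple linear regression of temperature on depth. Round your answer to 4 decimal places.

b = Sxy/Sxx = -343.5/21431.5 = -0.016028
SSE = Syy − b·Sxy = 11.5 − (-0.016028)·(-343.5) = 5.994447

5.9944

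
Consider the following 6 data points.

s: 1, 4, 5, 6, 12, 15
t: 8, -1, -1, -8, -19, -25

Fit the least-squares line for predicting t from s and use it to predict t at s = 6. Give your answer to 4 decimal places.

n = 6, Σx = 43, Σy = -46, Σxy = -652, Σx² = 447
Sxx = Σx² − (Σx)²/n = 447 − 308.166667 = 138.833333
Sxy = Σxy − (Σx)(Σy)/n = -652 − (-329.666667) = -322.333333
b = Sxy/Sxx = -322.333333/138.833333 = -2.321729
a = ȳ − b·x̄ = -7.666667 − (-2.321729)·7.166667 = 8.972389
ŷ(6) = a + b·6 = 8.972389 + (-2.321729)·6 = -4.957983

-4.9580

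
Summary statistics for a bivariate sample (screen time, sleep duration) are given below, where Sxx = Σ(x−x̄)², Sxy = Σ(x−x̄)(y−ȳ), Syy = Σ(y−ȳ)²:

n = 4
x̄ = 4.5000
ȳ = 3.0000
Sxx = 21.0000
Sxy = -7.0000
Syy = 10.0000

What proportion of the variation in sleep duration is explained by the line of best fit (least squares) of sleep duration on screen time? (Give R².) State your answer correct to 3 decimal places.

0.233

R² = Sxy²/(Sxx·Syy) = (-7)²/(21·10) = 0.233333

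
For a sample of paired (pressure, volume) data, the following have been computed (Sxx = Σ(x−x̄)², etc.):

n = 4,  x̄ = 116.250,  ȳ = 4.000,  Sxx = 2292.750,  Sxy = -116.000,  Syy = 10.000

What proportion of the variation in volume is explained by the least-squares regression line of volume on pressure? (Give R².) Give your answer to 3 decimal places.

R² = Sxy²/(Sxx·Syy) = (-116)²/(2292.75·10) = 0.586893

0.587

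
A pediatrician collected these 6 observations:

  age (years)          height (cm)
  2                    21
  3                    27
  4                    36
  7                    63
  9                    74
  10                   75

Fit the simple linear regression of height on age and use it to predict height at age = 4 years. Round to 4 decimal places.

36.0486

n = 6, Σx = 35, Σy = 296, Σxy = 2124, Σx² = 259
Sxx = Σx² − (Σx)²/n = 259 − 204.166667 = 54.833333
Sxy = Σxy − (Σx)(Σy)/n = 2124 − 1726.666667 = 397.333333
b = Sxy/Sxx = 397.333333/54.833333 = 7.246201
a = ȳ − b·x̄ = 49.333333 − 7.246201·5.833333 = 7.063830
ŷ(4) = a + b·4 = 7.063830 + 7.246201·4 = 36.048632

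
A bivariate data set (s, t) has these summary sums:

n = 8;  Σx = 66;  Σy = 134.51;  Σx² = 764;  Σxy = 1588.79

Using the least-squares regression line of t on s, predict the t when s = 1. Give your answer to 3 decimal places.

Sxx = Σx² − (Σx)²/n = 764 − 544.5 = 219.5
Sxy = Σxy − (Σx)(Σy)/n = 1588.79 − 1109.7075 = 479.0825
b = Sxy/Sxx = 479.0825/219.5 = 2.182608
a = ȳ − b·x̄ = 16.81375 − 2.182608·8.25 = -1.192768
ŷ(1) = a + b·1 = -1.192768 + 2.182608·1 = 0.989841

0.990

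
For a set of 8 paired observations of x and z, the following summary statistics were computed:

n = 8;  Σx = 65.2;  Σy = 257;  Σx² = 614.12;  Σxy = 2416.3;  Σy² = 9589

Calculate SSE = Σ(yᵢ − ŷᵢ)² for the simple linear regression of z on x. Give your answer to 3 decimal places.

Sxx = Σx² − (Σx)²/n = 614.12 − 531.38 = 82.74
Sxy = Σxy − (Σx)(Σy)/n = 2416.3 − 2094.55 = 321.75
Syy = Σy² − (Σy)²/n = 9589 − 8256.125 = 1332.875
b = Sxy/Sxx = 321.75/82.74 = 3.888687
SSE = Syy − b·Sxy = 1332.875 − 3.888687·321.75 = 81.689811

81.690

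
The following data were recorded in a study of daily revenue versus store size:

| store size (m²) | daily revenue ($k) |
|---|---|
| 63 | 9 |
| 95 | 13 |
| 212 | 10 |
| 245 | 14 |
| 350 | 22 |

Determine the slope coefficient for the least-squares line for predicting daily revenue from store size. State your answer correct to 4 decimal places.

n = 5, Σx = 965, Σy = 68, Σxy = 15052, Σx² = 240463
Sxx = Σx² − (Σx)²/n = 240463 − 186245 = 54218
Sxy = Σxy − (Σx)(Σy)/n = 15052 − 13124 = 1928
b = Sxy/Sxx = 1928/54218 = 0.035560

0.0356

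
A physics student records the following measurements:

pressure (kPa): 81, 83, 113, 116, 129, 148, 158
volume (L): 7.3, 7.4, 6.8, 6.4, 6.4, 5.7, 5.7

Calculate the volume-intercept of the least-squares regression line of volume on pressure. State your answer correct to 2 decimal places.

n = 7, Σx = 828, Σy = 45.7, Σxy = 5286.1, Σx² = 103184
Sxx = Σx² − (Σx)²/n = 103184 − 97940.571429 = 5243.428571
Sxy = Σxy − (Σx)(Σy)/n = 5286.1 − 5405.657143 = -119.557143
b = Sxy/Sxx = -119.557143/5243.428571 = -0.022801
a = ȳ − b·x̄ = 6.528571 − (-0.022801)·118.285714 = 9.225643

9.23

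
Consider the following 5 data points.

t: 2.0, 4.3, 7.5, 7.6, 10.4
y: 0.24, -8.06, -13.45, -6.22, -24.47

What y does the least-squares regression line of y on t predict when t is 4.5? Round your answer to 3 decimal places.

n = 5, Σx = 31.8, Σy = -51.96, Σxy = -436.813, Σx² = 244.66
Sxx = Σx² − (Σx)²/n = 244.66 − 202.248 = 42.412
Sxy = Σxy − (Σx)(Σy)/n = -436.813 − (-330.4656) = -106.3474
b = Sxy/Sxx = -106.3474/42.412 = -2.507484
a = ȳ − b·x̄ = -10.392 − (-2.507484)·6.36 = 5.555597
ŷ(4.5) = a + b·4.5 = 5.555597 + (-2.507484)·4.5 = -5.728080

-5.728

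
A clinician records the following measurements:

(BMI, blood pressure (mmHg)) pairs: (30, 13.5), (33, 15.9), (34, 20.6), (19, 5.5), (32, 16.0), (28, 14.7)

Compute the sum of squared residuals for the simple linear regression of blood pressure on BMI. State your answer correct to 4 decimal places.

n = 6, Σx = 176, Σy = 86.2, Σxy = 2658.2, Σx² = 5314, Σy² = 1361.76
Sxx = Σx² − (Σx)²/n = 5314 − 5162.666667 = 151.333333
Sxy = Σxy − (Σx)(Σy)/n = 2658.2 − 2528.533333 = 129.666667
Syy = Σy² − (Σy)²/n = 1361.76 − 1238.406667 = 123.353333
b = Sxy/Sxx = 129.666667/151.333333 = 0.856828
SSE = Syy − b·Sxy = 123.353333 − 0.856828·129.666667 = 12.251278

12.2513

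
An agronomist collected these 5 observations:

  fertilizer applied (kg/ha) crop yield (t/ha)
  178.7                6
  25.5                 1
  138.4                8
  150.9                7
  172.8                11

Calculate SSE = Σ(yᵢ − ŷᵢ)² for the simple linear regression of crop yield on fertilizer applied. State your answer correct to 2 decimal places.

15.69

n = 5, Σx = 666.3, Σy = 33, Σxy = 5162, Σx² = 104369.15, Σy² = 271
Sxx = Σx² − (Σx)²/n = 104369.15 − 88791.138 = 15578.012
Sxy = Σxy − (Σx)(Σy)/n = 5162 − 4397.58 = 764.42
Syy = Σy² − (Σy)²/n = 271 − 217.8 = 53.2
b = Sxy/Sxx = 764.42/15578.012 = 0.049070
SSE = Syy − b·Sxy = 53.2 − 0.049070·764.42 = 15.689570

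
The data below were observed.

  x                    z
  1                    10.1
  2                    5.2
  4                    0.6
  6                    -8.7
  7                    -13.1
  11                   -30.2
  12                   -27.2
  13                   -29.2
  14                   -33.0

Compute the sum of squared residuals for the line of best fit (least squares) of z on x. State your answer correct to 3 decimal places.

47.779

n = 9, Σx = 70, Σy = -125.5, Σxy = -1621.2, Σx² = 736, Σy² = 3970.23
Sxx = Σx² − (Σx)²/n = 736 − 544.444444 = 191.555556
Sxy = Σxy − (Σx)(Σy)/n = -1621.2 − (-976.111111) = -645.088889
Syy = Σy² − (Σy)²/n = 3970.23 − 1750.027778 = 2220.202222
b = Sxy/Sxx = -645.088889/191.555556 = -3.367633
SSE = Syy − b·Sxy = 2220.202222 − (-3.367633)·(-645.088889) = 47.779327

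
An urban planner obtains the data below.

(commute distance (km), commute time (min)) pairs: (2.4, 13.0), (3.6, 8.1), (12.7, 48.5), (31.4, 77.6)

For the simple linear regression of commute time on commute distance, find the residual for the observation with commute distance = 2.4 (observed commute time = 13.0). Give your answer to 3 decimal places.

0.067

n = 4, Σx = 50.1, Σy = 147.2, Σxy = 3112.95, Σx² = 1165.97
Sxx = Σx² − (Σx)²/n = 1165.97 − 627.5025 = 538.4675
Sxy = Σxy − (Σx)(Σy)/n = 3112.95 − 1843.68 = 1269.27
b = Sxy/Sxx = 1269.27/538.4675 = 2.357190
a = ȳ − b·x̄ = 36.8 − 2.357190·12.525 = 7.276200
ŷ(2.4) = 7.276200 + 2.357190·2.4 = 12.933455
residual = y − ŷ = 13.0 − 12.933455 = 0.066545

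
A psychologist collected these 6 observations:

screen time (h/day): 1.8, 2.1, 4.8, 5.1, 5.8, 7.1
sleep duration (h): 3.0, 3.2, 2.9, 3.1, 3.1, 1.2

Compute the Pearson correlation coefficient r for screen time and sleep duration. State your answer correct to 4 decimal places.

n = 6, Σx = 26.7, Σy = 16.5, Σxy = 68.35, Σx² = 140.75, Σy² = 48.31
Sxx = Σx² − (Σx)²/n = 140.75 − 118.815 = 21.935
Sxy = Σxy − (Σx)(Σy)/n = 68.35 − 73.425 = -5.075
Syy = Σy² − (Σy)²/n = 48.31 − 45.375 = 2.935
r = Sxy/√(Sxx·Syy) = -5.075/√(64.379225) = -5.075/8.023667 = -0.632504

-0.6325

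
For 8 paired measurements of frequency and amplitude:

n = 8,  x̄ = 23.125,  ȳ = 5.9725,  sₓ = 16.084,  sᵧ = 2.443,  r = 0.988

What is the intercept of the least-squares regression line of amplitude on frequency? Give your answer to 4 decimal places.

b = r · sᵧ/sₓ = 0.988 · 2.443/16.084 = 0.150067
a = ȳ − b·x̄ = 5.9725 − 0.150067·23.125 = 2.502191

2.5022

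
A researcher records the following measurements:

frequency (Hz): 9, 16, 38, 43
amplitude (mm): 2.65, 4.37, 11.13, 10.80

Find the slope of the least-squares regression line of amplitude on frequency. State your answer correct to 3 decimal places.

0.261

n = 4, Σx = 106, Σy = 28.95, Σxy = 981.11, Σx² = 3630
Sxx = Σx² − (Σx)²/n = 3630 − 2809 = 821
Sxy = Σxy − (Σx)(Σy)/n = 981.11 − 767.175 = 213.935
b = Sxy/Sxx = 213.935/821 = 0.260579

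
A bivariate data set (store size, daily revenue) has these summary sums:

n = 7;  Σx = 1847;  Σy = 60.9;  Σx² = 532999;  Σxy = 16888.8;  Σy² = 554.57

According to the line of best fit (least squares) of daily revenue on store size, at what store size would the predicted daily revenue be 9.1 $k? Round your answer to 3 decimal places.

286.131

Sxx = Σx² − (Σx)²/n = 532999 − 487344.142857 = 45654.857143
Sxy = Σxy − (Σx)(Σy)/n = 16888.8 − 16068.9 = 819.9
b = Sxy/Sxx = 819.9/45654.857143 = 0.017959
a = ȳ − b·x̄ = 8.7 − 0.017959·263.857143 = 3.961480
Set a + b·x = 9.1: x = (9.1 − 3.961480) / 0.017959 = 286.130521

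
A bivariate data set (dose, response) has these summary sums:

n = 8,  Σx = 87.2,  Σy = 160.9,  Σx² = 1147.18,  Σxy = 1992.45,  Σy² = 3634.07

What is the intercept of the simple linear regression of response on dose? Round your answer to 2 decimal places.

6.89

Sxx = Σx² − (Σx)²/n = 1147.18 − 950.48 = 196.7
Sxy = Σxy − (Σx)(Σy)/n = 1992.45 − 1753.81 = 238.64
b = Sxy/Sxx = 238.64/196.7 = 1.213218
a = ȳ − b·x̄ = 20.1125 − 1.213218·10.9 = 6.888423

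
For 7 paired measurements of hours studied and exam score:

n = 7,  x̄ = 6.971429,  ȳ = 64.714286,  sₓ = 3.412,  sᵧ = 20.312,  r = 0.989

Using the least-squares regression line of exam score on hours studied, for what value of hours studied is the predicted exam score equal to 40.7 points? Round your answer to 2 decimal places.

2.89

b = r · sᵧ/sₓ = 0.989 · 20.312/3.412 = 5.887623
a = ȳ − b·x̄ = 64.714286 − 5.887623·6.971429 = 23.669144
Set a + b·x = 40.7: x = (40.7 − 23.669144) / 5.887623 = 2.892654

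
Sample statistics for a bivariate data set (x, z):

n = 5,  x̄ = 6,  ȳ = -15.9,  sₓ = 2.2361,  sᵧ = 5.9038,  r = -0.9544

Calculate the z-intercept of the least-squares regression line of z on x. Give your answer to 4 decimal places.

b = r · sᵧ/sₓ = -0.9544 · 5.9038/2.2361 = -2.519828
a = ȳ − b·x̄ = -15.9 − (-2.519828)·6 = -0.781034

-0.7810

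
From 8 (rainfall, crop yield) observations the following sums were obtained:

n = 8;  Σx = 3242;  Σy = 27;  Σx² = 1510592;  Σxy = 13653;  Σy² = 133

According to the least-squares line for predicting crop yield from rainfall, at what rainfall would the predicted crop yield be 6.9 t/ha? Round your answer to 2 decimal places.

661.08

Sxx = Σx² − (Σx)²/n = 1510592 − 1313820.5 = 196771.5
Sxy = Σxy − (Σx)(Σy)/n = 13653 − 10941.75 = 2711.25
b = Sxy/Sxx = 2711.25/196771.5 = 0.013779
a = ȳ − b·x̄ = 3.375 − 0.013779·405.25 = -2.208807
Set a + b·x = 6.9: x = (6.9 − (-2.208807)) / 0.013779 = 661.080166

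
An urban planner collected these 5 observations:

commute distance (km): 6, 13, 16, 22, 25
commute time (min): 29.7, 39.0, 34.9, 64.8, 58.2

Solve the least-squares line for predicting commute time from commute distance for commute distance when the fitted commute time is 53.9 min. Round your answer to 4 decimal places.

n = 5, Σx = 82, Σy = 226.6, Σxy = 4124.2, Σx² = 1570
Sxx = Σx² − (Σx)²/n = 1570 − 1344.8 = 225.2
Sxy = Σxy − (Σx)(Σy)/n = 4124.2 − 3716.24 = 407.96
b = Sxy/Sxx = 407.96/225.2 = 1.811545
a = ȳ − b·x̄ = 45.32 − 1.811545·16.4 = 15.610657
Set a + b·x = 53.9: x = (53.9 − 15.610657) / 1.811545 = 21.136288

21.1363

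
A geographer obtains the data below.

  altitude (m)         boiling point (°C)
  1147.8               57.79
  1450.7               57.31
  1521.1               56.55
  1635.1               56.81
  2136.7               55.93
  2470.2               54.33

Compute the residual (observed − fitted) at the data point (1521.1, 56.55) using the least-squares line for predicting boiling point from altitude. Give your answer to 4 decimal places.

n = 6, Σx = 10361.6, Σy = 338.72, Σxy = 582090.812, Σx² = 19076647.48
Sxx = Σx² − (Σx)²/n = 19076647.48 − 17893792.426667 = 1182855.053333
Sxy = Σxy − (Σx)(Σy)/n = 582090.812 − 584946.858667 = -2856.046667
b = Sxy/Sxx = -2856.046667/1182855.053333 = -0.002415
a = ȳ − b·x̄ = 56.453333 − (-0.002415)·1726.933333 = 60.623077
ŷ(1521.1) = 60.623077 + (-0.002415)·1521.1 = 56.950325
residual = y − ŷ = 56.55 − 56.950325 = -0.400325

-0.4003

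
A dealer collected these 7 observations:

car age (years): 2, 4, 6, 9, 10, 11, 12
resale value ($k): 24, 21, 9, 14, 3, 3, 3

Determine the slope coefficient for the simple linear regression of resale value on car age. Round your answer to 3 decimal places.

n = 7, Σx = 54, Σy = 77, Σxy = 411, Σx² = 502
Sxx = Σx² − (Σx)²/n = 502 − 416.571429 = 85.428571
Sxy = Σxy − (Σx)(Σy)/n = 411 − 594 = -183
b = Sxy/Sxx = -183/85.428571 = -2.142140

-2.142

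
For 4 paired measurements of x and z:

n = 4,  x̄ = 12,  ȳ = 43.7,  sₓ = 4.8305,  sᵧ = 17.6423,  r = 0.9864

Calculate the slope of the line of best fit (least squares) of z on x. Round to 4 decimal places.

3.6026

b = r · sᵧ/sₓ = 0.9864 · 17.6423/4.8305 = 3.602601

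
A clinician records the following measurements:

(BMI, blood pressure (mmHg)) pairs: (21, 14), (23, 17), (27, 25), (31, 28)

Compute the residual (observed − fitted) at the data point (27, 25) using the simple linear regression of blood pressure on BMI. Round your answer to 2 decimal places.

1.81

n = 4, Σx = 102, Σy = 84, Σxy = 2228, Σx² = 2660
Sxx = Σx² − (Σx)²/n = 2660 − 2601 = 59
Sxy = Σxy − (Σx)(Σy)/n = 2228 − 2142 = 86
b = Sxy/Sxx = 86/59 = 1.457627
a = ȳ − b·x̄ = 21 − 1.457627·25.5 = -16.169492
ŷ(27) = -16.169492 + 1.457627·27 = 23.186441
residual = y − ŷ = 25 − 23.186441 = 1.813559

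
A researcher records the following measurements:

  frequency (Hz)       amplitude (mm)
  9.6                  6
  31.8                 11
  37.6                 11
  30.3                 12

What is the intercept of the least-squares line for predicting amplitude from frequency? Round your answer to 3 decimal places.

4.421

n = 4, Σx = 109.3, Σy = 40, Σxy = 1184.6, Σx² = 3435.25
Sxx = Σx² − (Σx)²/n = 3435.25 − 2986.6225 = 448.6275
Sxy = Σxy − (Σx)(Σy)/n = 1184.6 − 1093 = 91.6
b = Sxy/Sxx = 91.6/448.6275 = 0.204178
a = ȳ − b·x̄ = 10 − 0.204178·27.325 = 4.420828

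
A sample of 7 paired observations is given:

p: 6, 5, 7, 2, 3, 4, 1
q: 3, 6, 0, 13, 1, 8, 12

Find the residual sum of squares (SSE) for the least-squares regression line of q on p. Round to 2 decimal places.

n = 7, Σx = 28, Σy = 43, Σxy = 121, Σx² = 140, Σy² = 423
Sxx = Σx² − (Σx)²/n = 140 − 112 = 28
Sxy = Σxy − (Σx)(Σy)/n = 121 − 172 = -51
Syy = Σy² − (Σy)²/n = 423 − 264.142857 = 158.857143
b = Sxy/Sxx = -51/28 = -1.821429
SSE = Syy − b·Sxy = 158.857143 − (-1.821429)·(-51) = 65.964286

65.96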